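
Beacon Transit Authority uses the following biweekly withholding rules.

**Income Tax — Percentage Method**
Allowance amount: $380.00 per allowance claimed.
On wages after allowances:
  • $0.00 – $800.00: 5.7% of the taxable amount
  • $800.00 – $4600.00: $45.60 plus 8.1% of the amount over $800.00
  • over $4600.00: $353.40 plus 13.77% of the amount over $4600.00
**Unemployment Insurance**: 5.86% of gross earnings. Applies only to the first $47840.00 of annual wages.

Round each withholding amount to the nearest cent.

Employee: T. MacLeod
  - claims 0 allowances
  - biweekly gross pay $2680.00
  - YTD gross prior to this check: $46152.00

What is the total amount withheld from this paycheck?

$296.80

Income Tax: taxable = $2680.00
  $45.60 + 8.1% × ($2680.00 − $800.00) = $45.60 + 8.1% × $1880.00 = $197.88
Unemployment Insurance: cap $47840.00 − YTD $46152.00 = $1688.00 subject; 5.86% × $1688.00 = $98.92
Total: $197.88 + $98.92 = $296.80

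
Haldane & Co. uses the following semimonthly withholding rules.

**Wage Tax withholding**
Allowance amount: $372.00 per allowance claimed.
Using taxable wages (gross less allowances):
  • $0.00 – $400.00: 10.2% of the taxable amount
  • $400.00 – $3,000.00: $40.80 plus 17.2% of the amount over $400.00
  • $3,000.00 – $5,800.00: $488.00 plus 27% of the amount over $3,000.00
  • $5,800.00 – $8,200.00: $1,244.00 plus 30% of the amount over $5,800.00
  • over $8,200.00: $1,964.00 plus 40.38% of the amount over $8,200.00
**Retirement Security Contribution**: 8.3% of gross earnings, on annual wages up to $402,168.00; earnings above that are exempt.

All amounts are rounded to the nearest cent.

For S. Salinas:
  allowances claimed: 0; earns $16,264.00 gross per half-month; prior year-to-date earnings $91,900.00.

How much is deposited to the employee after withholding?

$9,693.85

Wage Tax: taxable = $16,264.00
  $1,964.00 + 40.38% × ($16,264.00 − $8,200.00) = $1,964.00 + 40.38% × $8,064.00 = $5,220.24
Retirement Security Contribution: 8.3% × $16,264.00 = $1,349.91
Total withheld: $5,220.24 + $1,349.91 = $6,570.15
Net pay: $16,264.00 − $6,570.15 = $9,693.85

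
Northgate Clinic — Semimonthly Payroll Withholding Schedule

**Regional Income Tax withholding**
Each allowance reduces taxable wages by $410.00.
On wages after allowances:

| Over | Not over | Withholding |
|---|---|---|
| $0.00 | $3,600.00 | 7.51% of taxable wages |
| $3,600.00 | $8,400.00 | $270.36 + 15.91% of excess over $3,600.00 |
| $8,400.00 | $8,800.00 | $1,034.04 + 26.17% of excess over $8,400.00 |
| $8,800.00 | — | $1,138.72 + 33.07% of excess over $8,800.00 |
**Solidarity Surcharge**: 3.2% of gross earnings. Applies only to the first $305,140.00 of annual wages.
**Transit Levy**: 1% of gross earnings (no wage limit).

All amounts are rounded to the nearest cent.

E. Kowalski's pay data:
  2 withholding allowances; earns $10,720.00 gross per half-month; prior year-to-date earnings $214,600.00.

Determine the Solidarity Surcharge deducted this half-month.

$343.04

Solidarity Surcharge: 3.2% × $10,720.00 = $343.04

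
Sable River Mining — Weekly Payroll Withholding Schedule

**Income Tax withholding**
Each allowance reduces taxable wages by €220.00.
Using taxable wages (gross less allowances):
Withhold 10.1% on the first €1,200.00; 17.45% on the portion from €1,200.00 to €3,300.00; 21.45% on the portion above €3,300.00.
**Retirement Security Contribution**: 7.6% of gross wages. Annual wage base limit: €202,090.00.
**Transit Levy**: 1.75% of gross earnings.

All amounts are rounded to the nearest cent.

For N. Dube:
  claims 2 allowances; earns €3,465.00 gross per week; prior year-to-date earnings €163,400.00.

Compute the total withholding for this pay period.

€763.64

Income Tax: taxable = €3,465.00 − 2×€220.00 = €3,025.00
  €121.20 + 17.45% × (€3,025.00 − €1,200.00) = €121.20 + 17.45% × €1,825.00 = €439.66
Retirement Security Contribution: 7.6% × €3,465.00 = €263.34
Transit Levy: 1.75% × €3,465.00 = €60.64
Total: €439.66 + €263.34 + €60.64 = €763.64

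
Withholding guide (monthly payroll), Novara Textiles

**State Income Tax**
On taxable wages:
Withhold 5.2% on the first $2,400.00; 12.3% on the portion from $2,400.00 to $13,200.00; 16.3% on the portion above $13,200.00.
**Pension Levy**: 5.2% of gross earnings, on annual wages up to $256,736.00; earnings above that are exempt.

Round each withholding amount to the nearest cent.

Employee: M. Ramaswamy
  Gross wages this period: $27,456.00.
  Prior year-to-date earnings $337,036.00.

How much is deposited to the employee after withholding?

State Income Tax: taxable = $27,456.00
  $1,453.20 + 16.3% × ($27,456.00 − $13,200.00) = $1,453.20 + 16.3% × $14,256.00 = $3,776.93
Pension Levy: YTD $337,036.00 ≥ cap $256,736.00 → $0.00
Total withheld: $3,776.93 + $0.00 = $3,776.93
Net pay: $27,456.00 − $3,776.93 = $23,679.07

$23,679.07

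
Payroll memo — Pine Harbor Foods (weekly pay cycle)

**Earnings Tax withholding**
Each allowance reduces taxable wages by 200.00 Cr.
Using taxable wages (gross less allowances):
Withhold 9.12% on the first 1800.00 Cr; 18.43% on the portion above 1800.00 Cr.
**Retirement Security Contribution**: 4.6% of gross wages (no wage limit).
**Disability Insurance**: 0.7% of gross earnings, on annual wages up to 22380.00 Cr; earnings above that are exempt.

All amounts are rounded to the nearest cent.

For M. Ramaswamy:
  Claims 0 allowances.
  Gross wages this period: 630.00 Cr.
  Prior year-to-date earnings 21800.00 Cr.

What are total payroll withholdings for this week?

90.50 Cr

Earnings Tax: taxable = 630.00 Cr
  9.12% × 630.00 Cr = 57.46 Cr
Retirement Security Contribution: 4.6% × 630.00 Cr = 28.98 Cr
Disability Insurance: cap 22380.00 Cr − YTD 21800.00 Cr = 580.00 Cr subject; 0.7% × 580.00 Cr = 4.06 Cr
Total: 57.46 Cr + 28.98 Cr + 4.06 Cr = 90.50 Cr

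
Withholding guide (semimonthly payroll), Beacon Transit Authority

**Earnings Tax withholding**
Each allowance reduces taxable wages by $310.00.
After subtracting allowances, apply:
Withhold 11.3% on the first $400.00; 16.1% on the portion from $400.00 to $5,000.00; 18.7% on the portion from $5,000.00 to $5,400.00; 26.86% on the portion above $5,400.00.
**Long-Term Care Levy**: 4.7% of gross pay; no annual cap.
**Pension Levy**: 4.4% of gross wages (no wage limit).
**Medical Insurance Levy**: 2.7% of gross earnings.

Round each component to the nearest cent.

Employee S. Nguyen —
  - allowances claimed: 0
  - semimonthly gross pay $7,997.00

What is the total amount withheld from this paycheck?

Earnings Tax: taxable = $7,997.00
  $860.60 + 26.86% × ($7,997.00 − $5,400.00) = $860.60 + 26.86% × $2,597.00 = $1,558.15
Long-Term Care Levy: 4.7% × $7,997.00 = $375.86
Pension Levy: 4.4% × $7,997.00 = $351.87
Medical Insurance Levy: 2.7% × $7,997.00 = $215.92
Total: $1,558.15 + $375.86 + $351.87 + $215.92 = $2,501.80

$2,501.80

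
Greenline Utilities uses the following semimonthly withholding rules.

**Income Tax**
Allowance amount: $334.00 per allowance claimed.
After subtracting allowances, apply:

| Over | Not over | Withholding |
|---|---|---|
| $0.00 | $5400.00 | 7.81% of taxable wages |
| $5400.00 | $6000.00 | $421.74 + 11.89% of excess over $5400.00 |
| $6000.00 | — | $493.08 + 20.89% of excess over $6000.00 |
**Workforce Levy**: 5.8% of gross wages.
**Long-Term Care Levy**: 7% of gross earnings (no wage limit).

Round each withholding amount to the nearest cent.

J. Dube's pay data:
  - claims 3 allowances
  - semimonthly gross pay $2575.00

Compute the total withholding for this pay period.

Income Tax: taxable = $2575.00 − 3×$334.00 = $1573.00
  7.81% × $1573.00 = $122.85
Workforce Levy: 5.8% × $2575.00 = $149.35
Long-Term Care Levy: 7% × $2575.00 = $180.25
Total: $122.85 + $149.35 + $180.25 = $452.45

$452.45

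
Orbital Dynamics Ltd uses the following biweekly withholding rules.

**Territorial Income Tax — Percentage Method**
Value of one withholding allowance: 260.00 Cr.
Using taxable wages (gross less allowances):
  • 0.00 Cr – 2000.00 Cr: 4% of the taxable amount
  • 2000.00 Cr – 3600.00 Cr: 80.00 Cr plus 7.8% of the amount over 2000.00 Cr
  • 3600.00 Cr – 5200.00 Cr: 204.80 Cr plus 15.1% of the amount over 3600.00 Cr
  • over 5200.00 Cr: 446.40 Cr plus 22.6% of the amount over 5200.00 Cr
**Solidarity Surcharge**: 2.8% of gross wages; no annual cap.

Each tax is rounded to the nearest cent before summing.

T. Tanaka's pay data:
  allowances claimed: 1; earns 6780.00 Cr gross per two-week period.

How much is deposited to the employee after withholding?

Territorial Income Tax: taxable = 6780.00 Cr − 1×260.00 Cr = 6520.00 Cr
  446.40 Cr + 22.6% × (6520.00 Cr − 5200.00 Cr) = 446.40 Cr + 22.6% × 1320.00 Cr = 744.72 Cr
Solidarity Surcharge: 2.8% × 6780.00 Cr = 189.84 Cr
Total withheld: 744.72 Cr + 189.84 Cr = 934.56 Cr
Net pay: 6780.00 Cr − 934.56 Cr = 5845.44 Cr

5845.44 Cr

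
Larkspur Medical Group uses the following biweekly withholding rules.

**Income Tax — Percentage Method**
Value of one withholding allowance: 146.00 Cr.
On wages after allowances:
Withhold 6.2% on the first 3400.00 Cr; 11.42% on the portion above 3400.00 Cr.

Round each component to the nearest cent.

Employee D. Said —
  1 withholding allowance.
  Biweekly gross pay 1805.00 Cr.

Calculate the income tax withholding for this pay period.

Income Tax: taxable = 1805.00 Cr − 1×146.00 Cr = 1659.00 Cr
  6.2% × 1659.00 Cr = 102.86 Cr

102.86 Cr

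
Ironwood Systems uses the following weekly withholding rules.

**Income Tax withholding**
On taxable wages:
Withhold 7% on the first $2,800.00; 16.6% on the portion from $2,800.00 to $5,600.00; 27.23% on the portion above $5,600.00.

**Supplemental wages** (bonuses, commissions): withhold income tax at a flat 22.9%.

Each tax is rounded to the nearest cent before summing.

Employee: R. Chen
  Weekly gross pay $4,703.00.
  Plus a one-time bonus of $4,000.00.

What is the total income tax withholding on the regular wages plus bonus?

Income Tax: taxable = $4,703.00
  $196.00 + 16.6% × ($4,703.00 − $2,800.00) = $196.00 + 16.6% × $1,903.00 = $511.90
Supplemental (22.9% flat on bonus): 22.9% × $4,000.00 = $916.00
Total income tax: $511.90 + $916.00 = $1,427.90

$1,427.90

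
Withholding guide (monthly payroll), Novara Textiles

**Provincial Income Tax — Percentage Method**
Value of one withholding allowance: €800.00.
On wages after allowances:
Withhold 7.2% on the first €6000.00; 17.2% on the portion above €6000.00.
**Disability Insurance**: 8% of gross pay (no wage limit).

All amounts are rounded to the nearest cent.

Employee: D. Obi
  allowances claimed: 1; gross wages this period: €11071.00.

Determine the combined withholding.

Provincial Income Tax: taxable = €11071.00 − 1×€800.00 = €10271.00
  €432.00 + 17.2% × (€10271.00 − €6000.00) = €432.00 + 17.2% × €4271.00 = €1166.61
Disability Insurance: 8% × €11071.00 = €885.68
Total: €1166.61 + €885.68 = €2052.29

€2052.29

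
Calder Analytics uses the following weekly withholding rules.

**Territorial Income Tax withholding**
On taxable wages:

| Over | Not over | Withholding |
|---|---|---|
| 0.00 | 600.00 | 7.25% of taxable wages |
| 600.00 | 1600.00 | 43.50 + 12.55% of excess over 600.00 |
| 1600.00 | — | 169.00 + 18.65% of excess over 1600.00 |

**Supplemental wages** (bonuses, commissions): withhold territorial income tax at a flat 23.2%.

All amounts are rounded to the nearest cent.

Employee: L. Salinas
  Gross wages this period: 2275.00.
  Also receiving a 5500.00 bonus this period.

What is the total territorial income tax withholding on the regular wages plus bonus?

1570.89

Territorial Income Tax: taxable = 2275.00
  169.00 + 18.65% × (2275.00 − 1600.00) = 169.00 + 18.65% × 675.00 = 294.89
Supplemental (23.2% flat on bonus): 23.2% × 5500.00 = 1276.00
Total territorial income tax: 294.89 + 1276.00 = 1570.89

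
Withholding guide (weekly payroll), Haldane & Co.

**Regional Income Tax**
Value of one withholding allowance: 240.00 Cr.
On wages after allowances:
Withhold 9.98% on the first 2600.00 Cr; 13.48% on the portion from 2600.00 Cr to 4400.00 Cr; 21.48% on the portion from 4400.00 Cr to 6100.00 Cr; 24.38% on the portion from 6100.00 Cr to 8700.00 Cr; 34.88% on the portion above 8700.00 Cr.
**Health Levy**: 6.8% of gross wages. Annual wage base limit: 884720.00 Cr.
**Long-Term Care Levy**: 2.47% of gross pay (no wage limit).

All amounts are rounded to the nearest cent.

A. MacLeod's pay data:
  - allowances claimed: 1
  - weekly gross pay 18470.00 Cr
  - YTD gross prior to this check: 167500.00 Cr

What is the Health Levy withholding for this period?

Health Levy: 6.8% × 18470.00 Cr = 1255.96 Cr

1255.96 Cr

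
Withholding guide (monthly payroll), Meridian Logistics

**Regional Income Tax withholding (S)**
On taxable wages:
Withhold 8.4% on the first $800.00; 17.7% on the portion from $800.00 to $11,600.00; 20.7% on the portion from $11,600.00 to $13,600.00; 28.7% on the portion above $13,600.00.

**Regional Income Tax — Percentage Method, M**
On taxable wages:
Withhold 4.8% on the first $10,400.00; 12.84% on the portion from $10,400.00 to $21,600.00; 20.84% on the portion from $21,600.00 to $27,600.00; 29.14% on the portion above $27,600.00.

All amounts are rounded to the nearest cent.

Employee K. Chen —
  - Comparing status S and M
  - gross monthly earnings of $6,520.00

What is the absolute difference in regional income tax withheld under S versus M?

$766.68

Regional Income Tax (S): taxable = $6,520.00
  $67.20 + 17.7% × ($6,520.00 − $800.00) = $67.20 + 17.7% × $5,720.00 = $1,079.64
Regional Income Tax (M): taxable = $6,520.00
  4.8% × $6,520.00 = $312.96
Difference: |$1,079.64 − $312.96| = $766.68 (higher under S)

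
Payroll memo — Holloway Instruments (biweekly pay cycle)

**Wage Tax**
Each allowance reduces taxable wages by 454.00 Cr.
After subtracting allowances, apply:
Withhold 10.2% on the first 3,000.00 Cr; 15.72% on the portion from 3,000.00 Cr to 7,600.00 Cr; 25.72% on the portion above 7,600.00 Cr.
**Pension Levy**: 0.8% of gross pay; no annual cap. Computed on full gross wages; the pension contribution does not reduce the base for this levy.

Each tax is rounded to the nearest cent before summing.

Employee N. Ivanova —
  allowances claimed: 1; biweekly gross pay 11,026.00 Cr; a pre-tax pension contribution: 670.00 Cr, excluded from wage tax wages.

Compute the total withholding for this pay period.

1,709.40 Cr

Wage Tax: taxable = 11,026.00 Cr − 670.00 Cr − 1×454.00 Cr = 9,902.00 Cr
  1,029.12 Cr + 25.72% × (9,902.00 Cr − 7,600.00 Cr) = 1,029.12 Cr + 25.72% × 2,302.00 Cr = 1,621.19 Cr
Pension Levy: 0.8% × 11,026.00 Cr = 88.21 Cr
Total: 1,621.19 Cr + 88.21 Cr = 1,709.40 Cr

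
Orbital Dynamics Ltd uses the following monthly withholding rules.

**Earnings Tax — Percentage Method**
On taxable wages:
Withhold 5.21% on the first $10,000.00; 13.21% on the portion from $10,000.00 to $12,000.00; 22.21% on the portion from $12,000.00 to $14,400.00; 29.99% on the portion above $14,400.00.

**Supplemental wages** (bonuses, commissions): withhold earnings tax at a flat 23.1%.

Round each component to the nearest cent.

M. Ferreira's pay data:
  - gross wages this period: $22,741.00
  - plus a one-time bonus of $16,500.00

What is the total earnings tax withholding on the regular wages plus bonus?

Earnings Tax: taxable = $22,741.00
  $1,318.24 + 29.99% × ($22,741.00 − $14,400.00) = $1,318.24 + 29.99% × $8,341.00 = $3,819.71
Supplemental (23.1% flat on bonus): 23.1% × $16,500.00 = $3,811.50
Total earnings tax: $3,819.71 + $3,811.50 = $7,631.21

$7,631.21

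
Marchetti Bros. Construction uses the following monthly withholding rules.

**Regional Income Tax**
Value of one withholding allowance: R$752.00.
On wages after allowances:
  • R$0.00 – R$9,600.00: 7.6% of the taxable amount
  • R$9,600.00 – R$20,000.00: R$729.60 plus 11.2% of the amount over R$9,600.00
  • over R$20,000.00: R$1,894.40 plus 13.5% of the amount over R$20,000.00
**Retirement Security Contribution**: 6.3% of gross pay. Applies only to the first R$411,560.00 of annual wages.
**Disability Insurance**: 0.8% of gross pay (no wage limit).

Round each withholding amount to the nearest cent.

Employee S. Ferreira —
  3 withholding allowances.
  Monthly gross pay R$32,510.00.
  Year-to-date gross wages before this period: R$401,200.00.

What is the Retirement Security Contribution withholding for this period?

R$652.68

Retirement Security Contribution: cap R$411,560.00 − YTD R$401,200.00 = R$10,360.00 subject; 6.3% × R$10,360.00 = R$652.68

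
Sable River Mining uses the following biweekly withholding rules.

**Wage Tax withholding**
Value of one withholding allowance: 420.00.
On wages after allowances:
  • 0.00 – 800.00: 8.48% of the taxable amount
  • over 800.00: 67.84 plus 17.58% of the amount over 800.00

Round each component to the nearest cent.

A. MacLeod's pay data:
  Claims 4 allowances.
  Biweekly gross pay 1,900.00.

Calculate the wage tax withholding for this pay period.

18.66

Wage Tax: taxable = 1,900.00 − 4×420.00 = 220.00
  8.48% × 220.00 = 18.66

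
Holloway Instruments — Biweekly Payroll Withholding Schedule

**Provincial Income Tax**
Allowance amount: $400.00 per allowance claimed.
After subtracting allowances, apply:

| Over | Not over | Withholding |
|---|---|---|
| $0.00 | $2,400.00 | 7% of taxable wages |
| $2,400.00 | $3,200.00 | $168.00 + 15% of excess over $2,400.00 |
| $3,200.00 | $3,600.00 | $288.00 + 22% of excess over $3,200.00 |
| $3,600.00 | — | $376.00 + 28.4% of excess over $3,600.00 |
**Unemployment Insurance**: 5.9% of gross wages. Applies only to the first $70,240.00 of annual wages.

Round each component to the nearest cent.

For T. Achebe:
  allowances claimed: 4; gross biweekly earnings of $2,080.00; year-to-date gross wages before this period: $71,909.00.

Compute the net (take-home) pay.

Provincial Income Tax: taxable = $2,080.00 − 4×$400.00 = $480.00
  7% × $480.00 = $33.60
Unemployment Insurance: YTD $71,909.00 ≥ cap $70,240.00 → $0.00
Total withheld: $33.60 + $0.00 = $33.60
Net pay: $2,080.00 − $33.60 = $2,046.40

$2,046.40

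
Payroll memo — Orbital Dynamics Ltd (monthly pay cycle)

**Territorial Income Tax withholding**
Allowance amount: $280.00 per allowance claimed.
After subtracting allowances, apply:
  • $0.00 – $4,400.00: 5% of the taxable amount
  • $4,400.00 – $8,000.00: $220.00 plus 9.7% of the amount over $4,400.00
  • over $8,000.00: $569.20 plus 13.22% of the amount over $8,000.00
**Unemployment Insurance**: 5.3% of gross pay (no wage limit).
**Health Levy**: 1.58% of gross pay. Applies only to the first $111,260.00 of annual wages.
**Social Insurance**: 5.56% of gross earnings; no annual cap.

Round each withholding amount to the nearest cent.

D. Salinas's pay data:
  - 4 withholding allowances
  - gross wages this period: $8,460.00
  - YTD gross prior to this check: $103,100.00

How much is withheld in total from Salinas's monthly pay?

Territorial Income Tax: taxable = $8,460.00 − 4×$280.00 = $7,340.00
  $220.00 + 9.7% × ($7,340.00 − $4,400.00) = $220.00 + 9.7% × $2,940.00 = $505.18
Unemployment Insurance: 5.3% × $8,460.00 = $448.38
Health Levy: cap $111,260.00 − YTD $103,100.00 = $8,160.00 subject; 1.58% × $8,160.00 = $128.93
Social Insurance: 5.56% × $8,460.00 = $470.38
Total: $505.18 + $448.38 + $128.93 + $470.38 = $1,552.87

$1,552.87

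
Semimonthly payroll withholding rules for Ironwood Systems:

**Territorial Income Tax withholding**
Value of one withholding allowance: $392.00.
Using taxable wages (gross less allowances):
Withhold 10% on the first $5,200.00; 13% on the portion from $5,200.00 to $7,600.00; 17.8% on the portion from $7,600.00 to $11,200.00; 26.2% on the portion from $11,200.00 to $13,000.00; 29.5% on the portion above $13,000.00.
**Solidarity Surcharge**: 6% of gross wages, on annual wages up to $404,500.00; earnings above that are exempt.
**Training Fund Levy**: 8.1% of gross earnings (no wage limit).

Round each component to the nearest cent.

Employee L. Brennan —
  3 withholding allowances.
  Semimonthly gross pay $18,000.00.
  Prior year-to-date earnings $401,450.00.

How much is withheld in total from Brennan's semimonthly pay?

Territorial Income Tax: taxable = $18,000.00 − 3×$392.00 = $16,824.00
  $1,944.40 + 29.5% × ($16,824.00 − $13,000.00) = $1,944.40 + 29.5% × $3,824.00 = $3,072.48
Solidarity Surcharge: cap $404,500.00 − YTD $401,450.00 = $3,050.00 subject; 6% × $3,050.00 = $183.00
Training Fund Levy: 8.1% × $18,000.00 = $1,458.00
Total: $3,072.48 + $183.00 + $1,458.00 = $4,713.48

$4,713.48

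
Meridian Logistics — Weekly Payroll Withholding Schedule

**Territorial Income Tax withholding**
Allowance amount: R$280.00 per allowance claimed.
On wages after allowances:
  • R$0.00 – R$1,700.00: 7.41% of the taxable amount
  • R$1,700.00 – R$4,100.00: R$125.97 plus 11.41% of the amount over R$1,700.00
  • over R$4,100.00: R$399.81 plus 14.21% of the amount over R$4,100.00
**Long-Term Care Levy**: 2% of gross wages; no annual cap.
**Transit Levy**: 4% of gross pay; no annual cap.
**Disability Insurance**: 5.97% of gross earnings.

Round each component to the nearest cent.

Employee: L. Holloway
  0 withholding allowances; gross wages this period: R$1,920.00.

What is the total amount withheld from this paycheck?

R$380.89

Territorial Income Tax: taxable = R$1,920.00
  R$125.97 + 11.41% × (R$1,920.00 − R$1,700.00) = R$125.97 + 11.41% × R$220.00 = R$151.07
Long-Term Care Levy: 2% × R$1,920.00 = R$38.40
Transit Levy: 4% × R$1,920.00 = R$76.80
Disability Insurance: 5.97% × R$1,920.00 = R$114.62
Total: R$151.07 + R$38.40 + R$76.80 + R$114.62 = R$380.89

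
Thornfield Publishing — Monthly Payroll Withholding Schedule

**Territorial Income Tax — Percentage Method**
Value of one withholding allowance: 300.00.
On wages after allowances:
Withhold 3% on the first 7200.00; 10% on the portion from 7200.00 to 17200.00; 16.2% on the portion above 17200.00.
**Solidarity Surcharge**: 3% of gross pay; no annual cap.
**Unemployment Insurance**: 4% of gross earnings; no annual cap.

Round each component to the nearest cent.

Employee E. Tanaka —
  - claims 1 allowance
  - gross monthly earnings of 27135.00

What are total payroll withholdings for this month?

Territorial Income Tax: taxable = 27135.00 − 1×300.00 = 26835.00
  1216.00 + 16.2% × (26835.00 − 17200.00) = 1216.00 + 16.2% × 9635.00 = 2776.87
Solidarity Surcharge: 3% × 27135.00 = 814.05
Unemployment Insurance: 4% × 27135.00 = 1085.40
Total: 2776.87 + 814.05 + 1085.40 = 4676.32

4676.32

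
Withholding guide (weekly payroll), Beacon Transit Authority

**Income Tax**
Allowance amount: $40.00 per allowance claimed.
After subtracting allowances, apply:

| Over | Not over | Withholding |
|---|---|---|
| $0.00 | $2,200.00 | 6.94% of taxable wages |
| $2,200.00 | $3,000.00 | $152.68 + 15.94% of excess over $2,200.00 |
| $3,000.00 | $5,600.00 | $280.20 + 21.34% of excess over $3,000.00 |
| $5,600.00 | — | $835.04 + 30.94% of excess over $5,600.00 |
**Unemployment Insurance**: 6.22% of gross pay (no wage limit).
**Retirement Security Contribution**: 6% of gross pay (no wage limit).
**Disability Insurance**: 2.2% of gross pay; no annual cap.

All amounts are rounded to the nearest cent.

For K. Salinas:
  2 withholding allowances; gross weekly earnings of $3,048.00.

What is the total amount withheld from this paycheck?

$714.63

Income Tax: taxable = $3,048.00 − 2×$40.00 = $2,968.00
  $152.68 + 15.94% × ($2,968.00 − $2,200.00) = $152.68 + 15.94% × $768.00 = $275.10
Unemployment Insurance: 6.22% × $3,048.00 = $189.59
Retirement Security Contribution: 6% × $3,048.00 = $182.88
Disability Insurance: 2.2% × $3,048.00 = $67.06
Total: $275.10 + $189.59 + $182.88 + $67.06 = $714.63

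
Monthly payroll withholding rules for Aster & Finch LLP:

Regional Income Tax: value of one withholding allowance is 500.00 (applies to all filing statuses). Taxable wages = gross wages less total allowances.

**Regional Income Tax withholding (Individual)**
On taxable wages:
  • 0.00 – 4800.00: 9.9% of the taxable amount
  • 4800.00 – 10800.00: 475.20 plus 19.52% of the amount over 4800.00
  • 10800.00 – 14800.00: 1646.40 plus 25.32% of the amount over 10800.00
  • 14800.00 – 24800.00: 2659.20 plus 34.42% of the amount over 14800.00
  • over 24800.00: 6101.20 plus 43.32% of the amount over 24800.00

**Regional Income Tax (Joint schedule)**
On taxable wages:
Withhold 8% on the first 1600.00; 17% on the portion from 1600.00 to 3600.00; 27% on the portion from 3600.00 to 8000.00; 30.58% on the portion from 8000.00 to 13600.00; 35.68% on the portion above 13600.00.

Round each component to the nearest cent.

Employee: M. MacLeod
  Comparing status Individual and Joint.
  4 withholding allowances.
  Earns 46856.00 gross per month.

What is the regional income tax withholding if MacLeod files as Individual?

Regional Income Tax (Individual): taxable = 46856.00 − 4×500.00 = 44856.00
  6101.20 + 43.32% × (44856.00 − 24800.00) = 6101.20 + 43.32% × 20056.00 = 14789.46

14789.46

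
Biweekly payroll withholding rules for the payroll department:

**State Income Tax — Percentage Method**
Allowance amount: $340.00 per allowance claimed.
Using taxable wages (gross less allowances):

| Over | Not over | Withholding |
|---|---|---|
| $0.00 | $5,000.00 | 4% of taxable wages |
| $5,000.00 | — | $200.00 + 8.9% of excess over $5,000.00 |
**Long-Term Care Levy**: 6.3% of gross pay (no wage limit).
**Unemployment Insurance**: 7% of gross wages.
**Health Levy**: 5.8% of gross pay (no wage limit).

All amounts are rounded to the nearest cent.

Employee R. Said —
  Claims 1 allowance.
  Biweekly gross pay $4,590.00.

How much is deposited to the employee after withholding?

State Income Tax: taxable = $4,590.00 − 1×$340.00 = $4,250.00
  4% × $4,250.00 = $170.00
Long-Term Care Levy: 6.3% × $4,590.00 = $289.17
Unemployment Insurance: 7% × $4,590.00 = $321.30
Health Levy: 5.8% × $4,590.00 = $266.22
Total withheld: $170.00 + $289.17 + $321.30 + $266.22 = $1,046.69
Net pay: $4,590.00 − $1,046.69 = $3,543.31

$3,543.31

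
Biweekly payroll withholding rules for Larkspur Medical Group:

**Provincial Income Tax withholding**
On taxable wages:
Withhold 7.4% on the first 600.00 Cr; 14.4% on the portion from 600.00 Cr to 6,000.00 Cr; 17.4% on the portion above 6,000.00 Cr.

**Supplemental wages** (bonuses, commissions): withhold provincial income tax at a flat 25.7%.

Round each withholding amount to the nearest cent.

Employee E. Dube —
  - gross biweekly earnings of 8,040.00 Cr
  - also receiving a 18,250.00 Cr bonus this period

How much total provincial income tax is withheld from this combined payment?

5,867.21 Cr

Provincial Income Tax: taxable = 8,040.00 Cr
  822.00 Cr + 17.4% × (8,040.00 Cr − 6,000.00 Cr) = 822.00 Cr + 17.4% × 2,040.00 Cr = 1,176.96 Cr
Supplemental (25.7% flat on bonus): 25.7% × 18,250.00 Cr = 4,690.25 Cr
Total provincial income tax: 1,176.96 Cr + 4,690.25 Cr = 5,867.21 Cr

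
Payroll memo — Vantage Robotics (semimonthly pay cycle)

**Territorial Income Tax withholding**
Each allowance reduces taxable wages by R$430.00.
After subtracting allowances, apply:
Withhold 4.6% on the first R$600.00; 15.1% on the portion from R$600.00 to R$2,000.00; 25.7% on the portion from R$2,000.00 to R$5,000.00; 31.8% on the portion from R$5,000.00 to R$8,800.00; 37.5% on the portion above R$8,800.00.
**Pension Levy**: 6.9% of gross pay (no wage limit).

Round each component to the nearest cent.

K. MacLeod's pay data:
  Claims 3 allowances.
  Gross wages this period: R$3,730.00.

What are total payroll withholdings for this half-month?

R$609.45

Territorial Income Tax: taxable = R$3,730.00 − 3×R$430.00 = R$2,440.00
  R$239.00 + 25.7% × (R$2,440.00 − R$2,000.00) = R$239.00 + 25.7% × R$440.00 = R$352.08
Pension Levy: 6.9% × R$3,730.00 = R$257.37
Total: R$352.08 + R$257.37 = R$609.45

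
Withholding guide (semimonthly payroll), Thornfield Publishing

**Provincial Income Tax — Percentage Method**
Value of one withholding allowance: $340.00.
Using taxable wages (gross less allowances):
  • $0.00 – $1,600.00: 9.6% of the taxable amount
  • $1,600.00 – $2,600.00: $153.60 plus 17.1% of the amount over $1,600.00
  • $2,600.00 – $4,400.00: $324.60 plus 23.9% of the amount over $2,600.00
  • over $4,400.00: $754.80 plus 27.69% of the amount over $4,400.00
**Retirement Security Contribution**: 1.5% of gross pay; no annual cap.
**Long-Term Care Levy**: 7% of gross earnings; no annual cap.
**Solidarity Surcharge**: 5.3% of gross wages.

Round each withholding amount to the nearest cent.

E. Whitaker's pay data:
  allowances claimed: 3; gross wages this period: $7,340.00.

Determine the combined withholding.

$2,299.37

Provincial Income Tax: taxable = $7,340.00 − 3×$340.00 = $6,320.00
  $754.80 + 27.69% × ($6,320.00 − $4,400.00) = $754.80 + 27.69% × $1,920.00 = $1,286.45
Retirement Security Contribution: 1.5% × $7,340.00 = $110.10
Long-Term Care Levy: 7% × $7,340.00 = $513.80
Solidarity Surcharge: 5.3% × $7,340.00 = $389.02
Total: $1,286.45 + $110.10 + $513.80 + $389.02 = $2,299.37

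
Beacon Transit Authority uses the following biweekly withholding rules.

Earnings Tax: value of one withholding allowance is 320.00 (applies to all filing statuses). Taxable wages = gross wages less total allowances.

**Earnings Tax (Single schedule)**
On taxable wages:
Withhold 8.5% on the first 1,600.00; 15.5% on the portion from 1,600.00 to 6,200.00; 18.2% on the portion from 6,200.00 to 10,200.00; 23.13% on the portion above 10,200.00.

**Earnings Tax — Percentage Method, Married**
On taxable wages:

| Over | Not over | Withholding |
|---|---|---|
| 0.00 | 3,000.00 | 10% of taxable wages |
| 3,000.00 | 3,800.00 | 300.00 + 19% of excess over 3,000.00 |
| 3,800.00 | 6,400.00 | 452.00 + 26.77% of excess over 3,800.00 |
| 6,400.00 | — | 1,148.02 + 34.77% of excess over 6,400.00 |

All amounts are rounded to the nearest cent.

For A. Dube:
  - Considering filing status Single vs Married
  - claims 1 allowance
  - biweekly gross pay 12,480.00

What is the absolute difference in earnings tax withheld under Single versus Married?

Earnings Tax (Single): taxable = 12,480.00 − 1×320.00 = 12,160.00
  1,577.00 + 23.13% × (12,160.00 − 10,200.00) = 1,577.00 + 23.13% × 1,960.00 = 2,030.35
Earnings Tax (Married): taxable = 12,480.00 − 1×320.00 = 12,160.00
  1,148.02 + 34.77% × (12,160.00 − 6,400.00) = 1,148.02 + 34.77% × 5,760.00 = 3,150.77
Difference: |2,030.35 − 3,150.77| = 1,120.42 (higher under Married)

1,120.42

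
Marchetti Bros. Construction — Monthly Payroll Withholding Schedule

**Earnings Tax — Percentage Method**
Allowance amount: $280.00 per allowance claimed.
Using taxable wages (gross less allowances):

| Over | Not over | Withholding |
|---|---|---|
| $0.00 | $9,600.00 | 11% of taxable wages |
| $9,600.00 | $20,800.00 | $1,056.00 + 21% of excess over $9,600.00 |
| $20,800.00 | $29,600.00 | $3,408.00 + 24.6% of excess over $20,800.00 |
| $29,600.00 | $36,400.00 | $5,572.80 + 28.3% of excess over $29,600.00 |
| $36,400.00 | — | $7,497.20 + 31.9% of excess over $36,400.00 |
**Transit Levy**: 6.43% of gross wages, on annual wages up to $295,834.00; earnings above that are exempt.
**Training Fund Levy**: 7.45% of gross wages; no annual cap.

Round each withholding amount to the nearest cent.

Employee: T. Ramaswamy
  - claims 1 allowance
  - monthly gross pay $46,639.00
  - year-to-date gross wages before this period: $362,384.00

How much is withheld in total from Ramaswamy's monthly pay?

Earnings Tax: taxable = $46,639.00 − 1×$280.00 = $46,359.00
  $7,497.20 + 31.9% × ($46,359.00 − $36,400.00) = $7,497.20 + 31.9% × $9,959.00 = $10,674.12
Transit Levy: YTD $362,384.00 ≥ cap $295,834.00 → $0.00
Training Fund Levy: 7.45% × $46,639.00 = $3,474.61
Total: $10,674.12 + $0.00 + $3,474.61 = $14,148.73

$14,148.73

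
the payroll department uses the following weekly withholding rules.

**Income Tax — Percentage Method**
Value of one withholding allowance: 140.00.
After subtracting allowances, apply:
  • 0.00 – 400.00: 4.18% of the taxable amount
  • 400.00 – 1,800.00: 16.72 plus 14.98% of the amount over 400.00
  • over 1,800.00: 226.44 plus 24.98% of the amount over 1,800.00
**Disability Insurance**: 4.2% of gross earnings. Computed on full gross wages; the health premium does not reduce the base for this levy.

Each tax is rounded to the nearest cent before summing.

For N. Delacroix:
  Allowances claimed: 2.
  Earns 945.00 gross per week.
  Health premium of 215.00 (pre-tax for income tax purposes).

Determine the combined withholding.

Income Tax: taxable = 945.00 − 215.00 − 2×140.00 = 450.00
  16.72 + 14.98% × (450.00 − 400.00) = 16.72 + 14.98% × 50.00 = 24.21
Disability Insurance: 4.2% × 945.00 = 39.69
Total: 24.21 + 39.69 = 63.90

63.90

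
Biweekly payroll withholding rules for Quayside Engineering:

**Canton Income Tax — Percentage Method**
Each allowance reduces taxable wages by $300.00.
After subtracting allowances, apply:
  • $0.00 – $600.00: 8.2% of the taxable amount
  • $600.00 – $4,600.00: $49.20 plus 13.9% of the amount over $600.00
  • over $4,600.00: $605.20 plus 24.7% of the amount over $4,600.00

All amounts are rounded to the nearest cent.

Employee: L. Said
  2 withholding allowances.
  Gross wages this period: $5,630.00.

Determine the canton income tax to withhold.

Canton Income Tax: taxable = $5,630.00 − 2×$300.00 = $5,030.00
  $605.20 + 24.7% × ($5,030.00 − $4,600.00) = $605.20 + 24.7% × $430.00 = $711.41

$711.41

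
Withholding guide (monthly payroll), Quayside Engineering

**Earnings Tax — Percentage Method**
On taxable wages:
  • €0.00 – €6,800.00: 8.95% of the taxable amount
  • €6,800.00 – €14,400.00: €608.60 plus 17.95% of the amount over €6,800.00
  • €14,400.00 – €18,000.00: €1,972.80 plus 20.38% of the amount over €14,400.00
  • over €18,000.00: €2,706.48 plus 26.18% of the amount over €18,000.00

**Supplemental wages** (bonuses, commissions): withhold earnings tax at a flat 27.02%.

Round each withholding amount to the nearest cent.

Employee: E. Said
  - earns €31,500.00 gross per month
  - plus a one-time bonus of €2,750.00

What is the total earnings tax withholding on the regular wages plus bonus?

€6,983.83

Earnings Tax: taxable = €31,500.00
  €2,706.48 + 26.18% × (€31,500.00 − €18,000.00) = €2,706.48 + 26.18% × €13,500.00 = €6,240.78
Supplemental (27.02% flat on bonus): 27.02% × €2,750.00 = €743.05
Total earnings tax: €6,240.78 + €743.05 = €6,983.83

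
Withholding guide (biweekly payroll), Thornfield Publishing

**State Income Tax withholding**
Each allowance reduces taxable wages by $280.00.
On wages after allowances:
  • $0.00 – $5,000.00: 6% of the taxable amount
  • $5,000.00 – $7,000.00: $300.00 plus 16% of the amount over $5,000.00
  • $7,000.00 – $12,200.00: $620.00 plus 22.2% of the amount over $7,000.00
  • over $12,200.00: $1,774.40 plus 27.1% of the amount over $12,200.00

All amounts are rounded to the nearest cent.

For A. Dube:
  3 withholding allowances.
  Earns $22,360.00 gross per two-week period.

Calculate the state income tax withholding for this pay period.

State Income Tax: taxable = $22,360.00 − 3×$280.00 = $21,520.00
  $1,774.40 + 27.1% × ($21,520.00 − $12,200.00) = $1,774.40 + 27.1% × $9,320.00 = $4,300.12

$4,300.12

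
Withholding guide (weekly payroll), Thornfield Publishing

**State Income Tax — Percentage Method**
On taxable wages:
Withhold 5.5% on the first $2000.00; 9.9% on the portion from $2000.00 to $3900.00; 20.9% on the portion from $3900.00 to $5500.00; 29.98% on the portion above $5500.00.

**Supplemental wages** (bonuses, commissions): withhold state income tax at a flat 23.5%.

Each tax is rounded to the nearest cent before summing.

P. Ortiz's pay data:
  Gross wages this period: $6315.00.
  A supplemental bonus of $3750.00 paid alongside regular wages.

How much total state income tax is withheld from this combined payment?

State Income Tax: taxable = $6315.00
  $632.50 + 29.98% × ($6315.00 − $5500.00) = $632.50 + 29.98% × $815.00 = $876.84
Supplemental (23.5% flat on bonus): 23.5% × $3750.00 = $881.25
Total state income tax: $876.84 + $881.25 = $1758.09

$1758.09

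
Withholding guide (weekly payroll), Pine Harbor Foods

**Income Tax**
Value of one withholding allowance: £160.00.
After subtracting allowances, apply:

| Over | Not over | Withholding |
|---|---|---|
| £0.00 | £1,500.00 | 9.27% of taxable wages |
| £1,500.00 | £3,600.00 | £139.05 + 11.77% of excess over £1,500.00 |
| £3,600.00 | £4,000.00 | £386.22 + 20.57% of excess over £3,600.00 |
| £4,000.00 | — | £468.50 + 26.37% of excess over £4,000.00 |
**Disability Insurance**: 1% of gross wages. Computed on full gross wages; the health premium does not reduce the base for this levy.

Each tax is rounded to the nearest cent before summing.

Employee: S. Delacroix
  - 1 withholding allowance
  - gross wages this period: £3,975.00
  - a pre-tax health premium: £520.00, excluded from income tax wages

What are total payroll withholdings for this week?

Income Tax: taxable = £3,975.00 − £520.00 − 1×£160.00 = £3,295.00
  £139.05 + 11.77% × (£3,295.00 − £1,500.00) = £139.05 + 11.77% × £1,795.00 = £350.32
Disability Insurance: 1% × £3,975.00 = £39.75
Total: £350.32 + £39.75 = £390.07

£390.07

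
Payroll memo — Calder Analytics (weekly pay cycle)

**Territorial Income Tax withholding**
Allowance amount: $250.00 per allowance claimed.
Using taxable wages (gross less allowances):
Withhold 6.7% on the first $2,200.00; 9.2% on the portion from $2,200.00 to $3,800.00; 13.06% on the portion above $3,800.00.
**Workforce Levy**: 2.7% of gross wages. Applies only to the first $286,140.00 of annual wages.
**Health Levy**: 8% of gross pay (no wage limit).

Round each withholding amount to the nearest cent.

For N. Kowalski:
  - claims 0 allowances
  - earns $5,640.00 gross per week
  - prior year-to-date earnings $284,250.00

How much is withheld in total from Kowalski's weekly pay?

$1,037.13

Territorial Income Tax: taxable = $5,640.00
  $294.60 + 13.06% × ($5,640.00 − $3,800.00) = $294.60 + 13.06% × $1,840.00 = $534.90
Workforce Levy: cap $286,140.00 − YTD $284,250.00 = $1,890.00 subject; 2.7% × $1,890.00 = $51.03
Health Levy: 8% × $5,640.00 = $451.20
Total: $534.90 + $51.03 + $451.20 = $1,037.13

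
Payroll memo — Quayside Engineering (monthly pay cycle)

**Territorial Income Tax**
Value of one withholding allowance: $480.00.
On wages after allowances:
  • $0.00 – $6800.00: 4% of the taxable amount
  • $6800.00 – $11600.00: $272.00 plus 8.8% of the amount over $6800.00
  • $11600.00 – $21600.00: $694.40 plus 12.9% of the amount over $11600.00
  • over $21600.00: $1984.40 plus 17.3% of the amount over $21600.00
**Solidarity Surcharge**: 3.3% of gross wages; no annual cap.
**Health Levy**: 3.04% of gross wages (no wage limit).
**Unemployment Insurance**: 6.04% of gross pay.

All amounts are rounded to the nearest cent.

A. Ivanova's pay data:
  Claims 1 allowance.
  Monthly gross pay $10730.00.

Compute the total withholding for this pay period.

$1903.97

Territorial Income Tax: taxable = $10730.00 − 1×$480.00 = $10250.00
  $272.00 + 8.8% × ($10250.00 − $6800.00) = $272.00 + 8.8% × $3450.00 = $575.60
Solidarity Surcharge: 3.3% × $10730.00 = $354.09
Health Levy: 3.04% × $10730.00 = $326.19
Unemployment Insurance: 6.04% × $10730.00 = $648.09
Total: $575.60 + $354.09 + $326.19 + $648.09 = $1903.97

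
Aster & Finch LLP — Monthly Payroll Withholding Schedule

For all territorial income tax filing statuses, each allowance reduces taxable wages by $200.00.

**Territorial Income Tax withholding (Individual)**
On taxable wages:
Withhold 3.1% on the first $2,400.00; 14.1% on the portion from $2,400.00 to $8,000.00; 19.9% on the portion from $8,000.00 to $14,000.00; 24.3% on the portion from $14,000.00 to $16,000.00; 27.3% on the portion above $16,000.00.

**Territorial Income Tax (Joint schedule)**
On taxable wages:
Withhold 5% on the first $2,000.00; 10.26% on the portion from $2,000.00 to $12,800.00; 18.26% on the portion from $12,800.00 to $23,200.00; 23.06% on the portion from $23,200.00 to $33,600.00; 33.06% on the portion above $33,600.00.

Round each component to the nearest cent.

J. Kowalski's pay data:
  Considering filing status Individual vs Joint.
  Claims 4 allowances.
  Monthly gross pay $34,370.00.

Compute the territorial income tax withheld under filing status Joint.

$5,498.44

Territorial Income Tax (Joint): taxable = $34,370.00 − 4×$200.00 = $33,570.00
  $3,107.12 + 23.06% × ($33,570.00 − $23,200.00) = $3,107.12 + 23.06% × $10,370.00 = $5,498.44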